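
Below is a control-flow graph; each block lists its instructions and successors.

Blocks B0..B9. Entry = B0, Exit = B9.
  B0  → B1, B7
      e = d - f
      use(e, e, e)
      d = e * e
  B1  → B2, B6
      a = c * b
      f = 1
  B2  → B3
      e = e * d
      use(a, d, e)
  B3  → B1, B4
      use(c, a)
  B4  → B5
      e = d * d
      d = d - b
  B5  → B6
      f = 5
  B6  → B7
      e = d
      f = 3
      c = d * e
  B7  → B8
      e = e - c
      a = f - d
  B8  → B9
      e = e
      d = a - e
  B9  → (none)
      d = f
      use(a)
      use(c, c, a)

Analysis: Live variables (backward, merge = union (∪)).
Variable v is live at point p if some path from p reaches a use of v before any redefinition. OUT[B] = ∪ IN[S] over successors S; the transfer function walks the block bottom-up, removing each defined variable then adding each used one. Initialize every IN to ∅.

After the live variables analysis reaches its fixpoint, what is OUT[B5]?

Answer: {d}

Derivation:
Fixpoint table:
  B0:   IN={b, c, d, f}   OUT={b, c, d, e, f}
  B1:   IN={b, c, d, e}   OUT={a, b, c, d, e}
  B2:   IN={a, b, c, d, e}   OUT={a, b, c, d, e}
  B3:   IN={a, b, c, d, e}   OUT={b, c, d, e}
  B4:   IN={b, d}   OUT={d}
  B5:   IN={d}   OUT={d}
  B6:   IN={d}   OUT={c, d, e, f}
  B7:   IN={c, d, e, f}   OUT={a, c, e, f}
  B8:   IN={a, c, e, f}   OUT={a, c, f}
  B9:   IN={a, c, f}   OUT={}

Merge at B5: OUT[B5] = IN[B6] = {d}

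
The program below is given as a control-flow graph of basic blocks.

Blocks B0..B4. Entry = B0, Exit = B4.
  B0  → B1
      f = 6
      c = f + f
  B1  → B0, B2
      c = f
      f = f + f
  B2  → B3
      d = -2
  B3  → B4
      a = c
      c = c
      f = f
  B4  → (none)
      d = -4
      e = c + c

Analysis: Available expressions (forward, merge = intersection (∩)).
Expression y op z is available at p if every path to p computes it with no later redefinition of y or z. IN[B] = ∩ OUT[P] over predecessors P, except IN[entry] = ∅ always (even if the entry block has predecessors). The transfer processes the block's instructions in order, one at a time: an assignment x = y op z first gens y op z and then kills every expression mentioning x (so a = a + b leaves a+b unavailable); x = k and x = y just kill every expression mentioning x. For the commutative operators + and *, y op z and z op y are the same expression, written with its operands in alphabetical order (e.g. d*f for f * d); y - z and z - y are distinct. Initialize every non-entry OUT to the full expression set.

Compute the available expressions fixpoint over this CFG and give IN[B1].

Answer: {f+f}

Working:
Converged values:
  B0:   IN={}   OUT={f+f}
  B1:   IN={f+f}   OUT={}
  B2:   IN={}   OUT={}
  B3:   IN={}   OUT={}
  B4:   IN={}   OUT={c+c}

Merge at B1: IN[B1] = OUT[B0] = {f+f}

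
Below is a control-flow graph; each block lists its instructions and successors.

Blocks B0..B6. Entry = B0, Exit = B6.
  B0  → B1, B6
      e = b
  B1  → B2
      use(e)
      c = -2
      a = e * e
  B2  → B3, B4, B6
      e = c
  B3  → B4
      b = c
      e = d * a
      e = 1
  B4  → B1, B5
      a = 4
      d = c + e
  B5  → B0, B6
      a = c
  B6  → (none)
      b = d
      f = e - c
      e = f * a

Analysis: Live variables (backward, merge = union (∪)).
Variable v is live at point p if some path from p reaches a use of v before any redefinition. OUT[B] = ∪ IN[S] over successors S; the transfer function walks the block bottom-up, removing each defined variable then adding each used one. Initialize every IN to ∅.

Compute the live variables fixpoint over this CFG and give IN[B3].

Answer: {a, c, d}

Trace:
Fixpoint table:
  B0:  IN={a, b, c, d}  OUT={a, b, c, d, e}
  B1:  IN={b, d, e}  OUT={a, b, c, d}
  B2:  IN={a, b, c, d}  OUT={a, b, c, d, e}
  B3:  IN={a, c, d}  OUT={b, c, e}
  B4:  IN={b, c, e}  OUT={b, c, d, e}
  B5:  IN={b, c, d, e}  OUT={a, b, c, d, e}
  B6:  IN={a, c, d, e}  OUT={}

Merge at B3: OUT[B3] = IN[B4] = {b, c, e}
Applying B3's transfer function to that OUT value gives IN[B3] (row B3 above).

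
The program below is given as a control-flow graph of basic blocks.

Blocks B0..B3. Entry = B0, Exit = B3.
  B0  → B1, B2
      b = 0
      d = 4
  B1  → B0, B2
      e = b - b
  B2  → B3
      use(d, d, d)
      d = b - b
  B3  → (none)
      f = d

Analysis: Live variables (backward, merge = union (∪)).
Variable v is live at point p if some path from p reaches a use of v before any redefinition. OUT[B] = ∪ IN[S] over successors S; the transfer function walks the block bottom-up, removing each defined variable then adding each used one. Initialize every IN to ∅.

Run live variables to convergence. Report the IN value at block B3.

Answer: {d}

Working:
Converged values:
  B0:   IN={}   OUT={b, d}
  B1:   IN={b, d}   OUT={b, d}
  B2:   IN={b, d}   OUT={d}
  B3:   IN={d}   OUT={}

B3 is the boundary node: OUT[B3] = {}
Applying B3's transfer function to that OUT value gives IN[B3] (row B3 above).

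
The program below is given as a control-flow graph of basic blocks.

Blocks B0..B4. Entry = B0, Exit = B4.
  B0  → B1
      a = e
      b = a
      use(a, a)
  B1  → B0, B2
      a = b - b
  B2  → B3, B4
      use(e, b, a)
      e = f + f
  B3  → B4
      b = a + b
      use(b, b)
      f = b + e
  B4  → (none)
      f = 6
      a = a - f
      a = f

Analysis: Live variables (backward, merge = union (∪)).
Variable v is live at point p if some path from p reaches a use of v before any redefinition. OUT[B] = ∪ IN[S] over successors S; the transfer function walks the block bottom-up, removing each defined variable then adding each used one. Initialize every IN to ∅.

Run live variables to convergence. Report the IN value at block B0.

Per-block solution:
  B0:   IN={e, f}   OUT={b, e, f}
  B1:   IN={b, e, f}   OUT={a, b, e, f}
  B2:   IN={a, b, e, f}   OUT={a, b, e}
  B3:   IN={a, b, e}   OUT={a}
  B4:   IN={a}   OUT={}

Merge at B0: OUT[B0] = IN[B1] = {b, e, f}
Applying B0's transfer function to that OUT value gives IN[B0] (row B0 above).

Answer: {e, f}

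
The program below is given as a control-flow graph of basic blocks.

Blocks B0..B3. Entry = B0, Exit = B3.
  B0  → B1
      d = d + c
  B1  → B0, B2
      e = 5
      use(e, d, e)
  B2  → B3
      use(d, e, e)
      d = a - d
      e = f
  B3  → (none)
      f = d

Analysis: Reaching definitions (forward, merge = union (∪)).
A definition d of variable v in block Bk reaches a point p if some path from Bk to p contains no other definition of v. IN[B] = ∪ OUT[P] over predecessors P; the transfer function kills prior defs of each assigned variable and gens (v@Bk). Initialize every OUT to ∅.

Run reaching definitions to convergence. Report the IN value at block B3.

Per-block solution:
  B0: | IN={d@B0, e@B1} | OUT={d@B0, e@B1}
  B1: | IN={d@B0, e@B1} | OUT={d@B0, e@B1}
  B2: | IN={d@B0, e@B1} | OUT={d@B2, e@B2}
  B3: | IN={d@B2, e@B2} | OUT={d@B2, e@B2, f@B3}

Merge at B3: IN[B3] = OUT[B2] = {d@B2, e@B2}

Answer: {d@B2, e@B2}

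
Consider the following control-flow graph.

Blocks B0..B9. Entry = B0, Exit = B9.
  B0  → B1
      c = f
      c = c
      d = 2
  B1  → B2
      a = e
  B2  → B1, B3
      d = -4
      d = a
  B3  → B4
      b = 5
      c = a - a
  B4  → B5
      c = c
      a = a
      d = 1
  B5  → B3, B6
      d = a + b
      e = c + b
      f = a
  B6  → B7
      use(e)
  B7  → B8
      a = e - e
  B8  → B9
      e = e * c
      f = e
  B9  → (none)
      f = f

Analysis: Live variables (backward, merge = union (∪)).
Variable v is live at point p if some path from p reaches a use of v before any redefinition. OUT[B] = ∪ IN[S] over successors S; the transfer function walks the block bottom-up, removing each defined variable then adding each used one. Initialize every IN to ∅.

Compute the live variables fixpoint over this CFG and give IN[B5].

Per-block solution:
  B0:  IN={e, f}  OUT={e}
  B1:  IN={e}  OUT={a, e}
  B2:  IN={a, e}  OUT={a, e}
  B3:  IN={a}  OUT={a, b, c}
  B4:  IN={a, b, c}  OUT={a, b, c}
  B5:  IN={a, b, c}  OUT={a, c, e}
  B6:  IN={c, e}  OUT={c, e}
  B7:  IN={c, e}  OUT={c, e}
  B8:  IN={c, e}  OUT={f}
  B9:  IN={f}  OUT={}

Merge at B5: OUT[B5] = IN[B3] ⊔ IN[B6] = {a, c, e}
Applying B5's transfer function to that OUT value gives IN[B5] (row B5 above).

Answer: {a, b, c}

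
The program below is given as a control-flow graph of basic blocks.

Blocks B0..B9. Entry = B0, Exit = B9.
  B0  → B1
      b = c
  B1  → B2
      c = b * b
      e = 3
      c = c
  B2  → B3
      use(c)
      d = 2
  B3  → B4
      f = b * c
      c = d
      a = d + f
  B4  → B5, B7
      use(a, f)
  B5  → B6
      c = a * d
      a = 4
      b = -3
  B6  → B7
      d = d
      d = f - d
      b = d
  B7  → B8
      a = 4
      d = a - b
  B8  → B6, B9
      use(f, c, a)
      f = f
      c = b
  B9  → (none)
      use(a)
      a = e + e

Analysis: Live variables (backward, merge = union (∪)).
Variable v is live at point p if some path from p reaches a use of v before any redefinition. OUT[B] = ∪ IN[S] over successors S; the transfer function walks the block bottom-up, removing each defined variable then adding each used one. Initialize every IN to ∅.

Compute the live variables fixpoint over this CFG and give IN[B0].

Per-block solution:
  B0:   IN={c}   OUT={b}
  B1:   IN={b}   OUT={b, c, e}
  B2:   IN={b, c, e}   OUT={b, c, d, e}
  B3:   IN={b, c, d, e}   OUT={a, b, c, d, e, f}
  B4:   IN={a, b, c, d, e, f}   OUT={a, b, c, d, e, f}
  B5:   IN={a, d, e, f}   OUT={c, d, e, f}
  B6:   IN={c, d, e, f}   OUT={b, c, e, f}
  B7:   IN={b, c, e, f}   OUT={a, b, c, d, e, f}
  B8:   IN={a, b, c, d, e, f}   OUT={a, c, d, e, f}
  B9:   IN={a, e}   OUT={}

Merge at B0: OUT[B0] = IN[B1] = {b}
Applying B0's transfer function to that OUT value gives IN[B0] (row B0 above).

Answer: {c}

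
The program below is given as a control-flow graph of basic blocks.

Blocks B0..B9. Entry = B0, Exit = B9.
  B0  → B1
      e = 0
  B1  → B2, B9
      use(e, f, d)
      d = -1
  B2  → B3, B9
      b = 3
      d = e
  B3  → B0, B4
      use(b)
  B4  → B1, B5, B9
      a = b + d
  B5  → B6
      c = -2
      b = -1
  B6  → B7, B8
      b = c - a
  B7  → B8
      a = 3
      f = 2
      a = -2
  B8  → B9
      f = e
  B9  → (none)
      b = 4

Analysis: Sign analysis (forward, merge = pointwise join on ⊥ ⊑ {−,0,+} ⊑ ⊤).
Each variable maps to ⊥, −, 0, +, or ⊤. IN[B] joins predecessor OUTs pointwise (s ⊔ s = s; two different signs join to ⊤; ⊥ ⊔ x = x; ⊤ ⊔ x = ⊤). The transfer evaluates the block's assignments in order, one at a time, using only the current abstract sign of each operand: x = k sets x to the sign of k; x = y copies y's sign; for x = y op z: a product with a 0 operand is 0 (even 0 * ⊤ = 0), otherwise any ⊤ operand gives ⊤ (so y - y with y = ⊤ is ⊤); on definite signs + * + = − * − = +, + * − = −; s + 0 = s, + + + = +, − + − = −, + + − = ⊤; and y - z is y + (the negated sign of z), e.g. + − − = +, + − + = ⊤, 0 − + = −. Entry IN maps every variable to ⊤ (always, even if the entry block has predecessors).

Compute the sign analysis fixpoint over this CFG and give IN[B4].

Converged values:
  B0:   IN=(all ⊤)   OUT={e:0; rest ⊤}
  B1:   IN={e:0; rest ⊤}   OUT={d:-, e:0; rest ⊤}
  B2:   IN={d:-, e:0; rest ⊤}   OUT={b:+, d:0, e:0; rest ⊤}
  B3:   IN={b:+, d:0, e:0; rest ⊤}   OUT={b:+, d:0, e:0; rest ⊤}
  B4:   IN={b:+, d:0, e:0; rest ⊤}   OUT={a:+, b:+, d:0, e:0; rest ⊤}
  B5:   IN={a:+, b:+, d:0, e:0; rest ⊤}   OUT={a:+, b:-, c:-, d:0, e:0; rest ⊤}
  B6:   IN={a:+, b:-, c:-, d:0, e:0; rest ⊤}   OUT={a:+, b:-, c:-, d:0, e:0; rest ⊤}
  B7:   IN={a:+, b:-, c:-, d:0, e:0; rest ⊤}   OUT={a:-, b:-, c:-, d:0, e:0, f:+; rest ⊤}
  B8:   IN={b:-, c:-, d:0, e:0; rest ⊤}   OUT={b:-, c:-, d:0, e:0, f:0; rest ⊤}
  B9:   IN={e:0; rest ⊤}   OUT={b:+, e:0; rest ⊤}

Merge at B4: IN[B4] = OUT[B3] = {a: ⊤, b: +, c: ⊤, d: 0, e: 0, f: ⊤}

Answer: {a: ⊤, b: +, c: ⊤, d: 0, e: 0, f: ⊤}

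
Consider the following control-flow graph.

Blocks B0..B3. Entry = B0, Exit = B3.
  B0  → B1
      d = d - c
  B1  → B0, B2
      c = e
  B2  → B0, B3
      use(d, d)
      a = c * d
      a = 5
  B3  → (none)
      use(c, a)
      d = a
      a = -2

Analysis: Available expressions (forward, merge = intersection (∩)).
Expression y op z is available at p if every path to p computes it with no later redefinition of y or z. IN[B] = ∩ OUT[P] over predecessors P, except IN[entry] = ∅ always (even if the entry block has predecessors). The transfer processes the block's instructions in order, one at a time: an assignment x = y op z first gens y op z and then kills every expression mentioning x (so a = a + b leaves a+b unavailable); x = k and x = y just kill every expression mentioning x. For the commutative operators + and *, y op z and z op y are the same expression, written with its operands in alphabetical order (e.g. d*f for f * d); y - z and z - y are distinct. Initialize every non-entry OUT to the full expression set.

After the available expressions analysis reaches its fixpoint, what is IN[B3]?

Converged values:
  B0: | IN={} | OUT={}
  B1: | IN={} | OUT={}
  B2: | IN={} | OUT={c*d}
  B3: | IN={c*d} | OUT={}

Merge at B3: IN[B3] = OUT[B2] = {c*d}

Answer: {c*d}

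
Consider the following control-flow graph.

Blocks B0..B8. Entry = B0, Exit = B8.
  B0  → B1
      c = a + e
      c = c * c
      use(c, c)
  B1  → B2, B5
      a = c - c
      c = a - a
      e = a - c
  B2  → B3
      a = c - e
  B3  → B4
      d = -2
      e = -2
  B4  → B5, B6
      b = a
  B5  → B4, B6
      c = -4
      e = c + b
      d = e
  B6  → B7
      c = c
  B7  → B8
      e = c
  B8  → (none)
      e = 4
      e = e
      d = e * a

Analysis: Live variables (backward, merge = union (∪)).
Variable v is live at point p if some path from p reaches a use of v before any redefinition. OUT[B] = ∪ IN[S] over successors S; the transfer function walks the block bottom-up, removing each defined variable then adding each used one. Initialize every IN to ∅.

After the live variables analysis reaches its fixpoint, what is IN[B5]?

Answer: {a, b}

Trace:
Fixpoint table:
  B0:   IN={a, b, e}   OUT={b, c}
  B1:   IN={b, c}   OUT={a, b, c, e}
  B2:   IN={c, e}   OUT={a, c}
  B3:   IN={a, c}   OUT={a, c}
  B4:   IN={a, c}   OUT={a, b, c}
  B5:   IN={a, b}   OUT={a, c}
  B6:   IN={a, c}   OUT={a, c}
  B7:   IN={a, c}   OUT={a}
  B8:   IN={a}   OUT={}

Merge at B5: OUT[B5] = IN[B4] ⊔ IN[B6] = {a, c}
Applying B5's transfer function to that OUT value gives IN[B5] (row B5 above).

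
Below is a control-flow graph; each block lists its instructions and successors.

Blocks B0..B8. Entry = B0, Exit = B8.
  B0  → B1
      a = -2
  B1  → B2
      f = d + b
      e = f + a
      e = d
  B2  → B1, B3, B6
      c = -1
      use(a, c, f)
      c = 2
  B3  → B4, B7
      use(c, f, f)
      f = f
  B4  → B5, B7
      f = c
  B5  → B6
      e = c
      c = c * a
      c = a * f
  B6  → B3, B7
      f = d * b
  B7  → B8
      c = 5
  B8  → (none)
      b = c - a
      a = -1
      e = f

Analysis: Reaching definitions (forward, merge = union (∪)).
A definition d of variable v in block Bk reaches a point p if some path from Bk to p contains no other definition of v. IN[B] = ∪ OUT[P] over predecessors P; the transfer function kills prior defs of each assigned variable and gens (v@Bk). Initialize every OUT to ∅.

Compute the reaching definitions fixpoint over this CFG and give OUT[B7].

Answer: {a@B0, c@B7, e@B1, e@B5, f@B3, f@B4, f@B6}

Derivation:
Converged values:
  B0:   IN={}   OUT={a@B0}
  B1:   IN={a@B0, c@B2, e@B1, f@B1}   OUT={a@B0, c@B2, e@B1, f@B1}
  B2:   IN={a@B0, c@B2, e@B1, f@B1}   OUT={a@B0, c@B2, e@B1, f@B1}
  B3:   IN={a@B0, c@B2, c@B5, e@B1, e@B5, f@B1, f@B6}   OUT={a@B0, c@B2, c@B5, e@B1, e@B5, f@B3}
  B4:   IN={a@B0, c@B2, c@B5, e@B1, e@B5, f@B3}   OUT={a@B0, c@B2, c@B5, e@B1, e@B5, f@B4}
  B5:   IN={a@B0, c@B2, c@B5, e@B1, e@B5, f@B4}   OUT={a@B0, c@B5, e@B5, f@B4}
  B6:   IN={a@B0, c@B2, c@B5, e@B1, e@B5, f@B1, f@B4}   OUT={a@B0, c@B2, c@B5, e@B1, e@B5, f@B6}
  B7:   IN={a@B0, c@B2, c@B5, e@B1, e@B5, f@B3, f@B4, f@B6}   OUT={a@B0, c@B7, e@B1, e@B5, f@B3, f@B4, f@B6}
  B8:   IN={a@B0, c@B7, e@B1, e@B5, f@B3, f@B4, f@B6}   OUT={a@B8, b@B8, c@B7, e@B8, f@B3, f@B4, f@B6}

Merge at B7: IN[B7] = OUT[B3] ⊔ OUT[B4] ⊔ OUT[B6] = {a@B0, c@B2, c@B5, e@B1, e@B5, f@B3, f@B4, f@B6}
Applying B7's transfer function to that IN value gives OUT[B7] (row B7 above).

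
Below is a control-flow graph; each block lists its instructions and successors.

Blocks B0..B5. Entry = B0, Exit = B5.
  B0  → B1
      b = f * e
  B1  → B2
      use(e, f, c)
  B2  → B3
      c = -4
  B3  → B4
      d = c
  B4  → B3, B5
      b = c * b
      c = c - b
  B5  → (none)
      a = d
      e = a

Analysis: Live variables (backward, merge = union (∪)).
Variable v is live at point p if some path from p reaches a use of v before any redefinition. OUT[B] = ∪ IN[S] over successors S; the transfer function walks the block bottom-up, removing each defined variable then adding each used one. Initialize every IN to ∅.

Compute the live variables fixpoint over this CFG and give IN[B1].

Fixpoint table:
  B0:  IN={c, e, f}  OUT={b, c, e, f}
  B1:  IN={b, c, e, f}  OUT={b}
  B2:  IN={b}  OUT={b, c}
  B3:  IN={b, c}  OUT={b, c, d}
  B4:  IN={b, c, d}  OUT={b, c, d}
  B5:  IN={d}  OUT={}

Merge at B1: OUT[B1] = IN[B2] = {b}
Applying B1's transfer function to that OUT value gives IN[B1] (row B1 above).

Answer: {b, c, e, f}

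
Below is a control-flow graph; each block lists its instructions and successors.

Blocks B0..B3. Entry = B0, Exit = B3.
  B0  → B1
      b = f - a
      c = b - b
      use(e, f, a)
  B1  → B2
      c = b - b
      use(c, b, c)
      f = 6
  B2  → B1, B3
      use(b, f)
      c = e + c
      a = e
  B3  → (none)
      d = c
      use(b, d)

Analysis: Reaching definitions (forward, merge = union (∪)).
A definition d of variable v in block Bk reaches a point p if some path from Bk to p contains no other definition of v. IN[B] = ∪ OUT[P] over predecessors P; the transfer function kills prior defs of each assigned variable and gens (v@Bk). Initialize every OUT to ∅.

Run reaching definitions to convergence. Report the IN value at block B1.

Fixpoint table:
  B0:   IN={}   OUT={b@B0, c@B0}
  B1:   IN={a@B2, b@B0, c@B0, c@B2, f@B1}   OUT={a@B2, b@B0, c@B1, f@B1}
  B2:   IN={a@B2, b@B0, c@B1, f@B1}   OUT={a@B2, b@B0, c@B2, f@B1}
  B3:   IN={a@B2, b@B0, c@B2, f@B1}   OUT={a@B2, b@B0, c@B2, d@B3, f@B1}

Merge at B1: IN[B1] = OUT[B0] ⊔ OUT[B2] = {a@B2, b@B0, c@B0, c@B2, f@B1}

Answer: {a@B2, b@B0, c@B0, c@B2, f@B1}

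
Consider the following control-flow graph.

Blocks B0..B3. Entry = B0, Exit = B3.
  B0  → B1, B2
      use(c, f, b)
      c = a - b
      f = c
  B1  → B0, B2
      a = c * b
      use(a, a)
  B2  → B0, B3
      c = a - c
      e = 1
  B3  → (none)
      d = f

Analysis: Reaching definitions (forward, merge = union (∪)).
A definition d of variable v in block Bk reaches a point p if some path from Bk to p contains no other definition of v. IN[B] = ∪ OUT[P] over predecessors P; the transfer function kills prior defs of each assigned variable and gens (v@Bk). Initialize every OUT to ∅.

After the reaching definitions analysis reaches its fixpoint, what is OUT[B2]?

Answer: {a@B1, c@B2, e@B2, f@B0}

Trace:
Converged values:
  B0:  IN={a@B1, c@B0, c@B2, e@B2, f@B0}  OUT={a@B1, c@B0, e@B2, f@B0}
  B1:  IN={a@B1, c@B0, e@B2, f@B0}  OUT={a@B1, c@B0, e@B2, f@B0}
  B2:  IN={a@B1, c@B0, e@B2, f@B0}  OUT={a@B1, c@B2, e@B2, f@B0}
  B3:  IN={a@B1, c@B2, e@B2, f@B0}  OUT={a@B1, c@B2, d@B3, e@B2, f@B0}

Merge at B2: IN[B2] = OUT[B0] ⊔ OUT[B1] = {a@B1, c@B0, e@B2, f@B0}
Applying B2's transfer function to that IN value gives OUT[B2] (row B2 above).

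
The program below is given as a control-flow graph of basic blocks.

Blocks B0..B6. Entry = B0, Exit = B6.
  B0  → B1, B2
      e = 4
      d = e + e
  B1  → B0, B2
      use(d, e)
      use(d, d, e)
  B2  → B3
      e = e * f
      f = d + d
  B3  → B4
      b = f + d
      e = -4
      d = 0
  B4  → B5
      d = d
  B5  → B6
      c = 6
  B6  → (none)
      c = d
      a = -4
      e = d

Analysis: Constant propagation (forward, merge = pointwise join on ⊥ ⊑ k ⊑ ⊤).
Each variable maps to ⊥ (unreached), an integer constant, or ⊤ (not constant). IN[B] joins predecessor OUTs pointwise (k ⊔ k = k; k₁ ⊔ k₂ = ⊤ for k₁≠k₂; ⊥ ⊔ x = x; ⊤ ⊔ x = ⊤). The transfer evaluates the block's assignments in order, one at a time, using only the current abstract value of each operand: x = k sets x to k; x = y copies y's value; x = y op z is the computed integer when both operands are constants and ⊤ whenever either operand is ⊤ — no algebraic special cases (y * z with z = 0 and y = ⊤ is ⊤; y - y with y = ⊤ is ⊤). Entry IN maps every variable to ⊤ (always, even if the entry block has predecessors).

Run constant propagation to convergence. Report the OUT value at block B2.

Converged values:
  B0:   IN=(all ⊤)   OUT={d:8, e:4; rest ⊤}
  B1:   IN={d:8, e:4; rest ⊤}   OUT={d:8, e:4; rest ⊤}
  B2:   IN={d:8, e:4; rest ⊤}   OUT={d:8, f:16; rest ⊤}
  B3:   IN={d:8, f:16; rest ⊤}   OUT={b:24, d:0, e:-4, f:16; rest ⊤}
  B4:   IN={b:24, d:0, e:-4, f:16; rest ⊤}   OUT={b:24, d:0, e:-4, f:16; rest ⊤}
  B5:   IN={b:24, d:0, e:-4, f:16; rest ⊤}   OUT={b:24, c:6, d:0, e:-4, f:16; rest ⊤}
  B6:   IN={b:24, c:6, d:0, e:-4, f:16; rest ⊤}   OUT={a:-4, b:24, c:0, d:0, e:0, f:16; rest ⊤}

Merge at B2: IN[B2] = OUT[B0] ⊔ OUT[B1] = {a: ⊤, b: ⊤, c: ⊤, d: 8, e: 4, f: ⊤}
Applying B2's transfer function to that IN value gives OUT[B2] (row B2 above).

Answer: {a: ⊤, b: ⊤, c: ⊤, d: 8, e: ⊤, f: 16}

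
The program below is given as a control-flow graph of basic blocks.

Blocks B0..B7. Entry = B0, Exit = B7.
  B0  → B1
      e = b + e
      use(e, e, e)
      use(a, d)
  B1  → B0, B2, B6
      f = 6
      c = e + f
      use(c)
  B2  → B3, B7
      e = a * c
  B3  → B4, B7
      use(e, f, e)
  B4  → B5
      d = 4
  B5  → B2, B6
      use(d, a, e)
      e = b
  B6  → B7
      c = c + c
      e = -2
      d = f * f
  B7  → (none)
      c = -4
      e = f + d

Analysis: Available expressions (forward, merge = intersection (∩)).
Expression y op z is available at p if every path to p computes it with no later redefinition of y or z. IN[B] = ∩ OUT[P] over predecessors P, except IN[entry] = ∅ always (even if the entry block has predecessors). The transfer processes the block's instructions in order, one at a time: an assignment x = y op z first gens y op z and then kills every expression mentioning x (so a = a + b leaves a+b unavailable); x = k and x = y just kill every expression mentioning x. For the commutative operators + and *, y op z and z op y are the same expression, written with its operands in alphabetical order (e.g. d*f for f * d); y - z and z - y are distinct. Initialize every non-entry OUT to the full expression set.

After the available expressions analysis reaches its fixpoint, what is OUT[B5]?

Answer: {a*c}

Trace:
Per-block solution:
  B0: | IN={} | OUT={}
  B1: | IN={} | OUT={e+f}
  B2: | IN={} | OUT={a*c}
  B3: | IN={a*c} | OUT={a*c}
  B4: | IN={a*c} | OUT={a*c}
  B5: | IN={a*c} | OUT={a*c}
  B6: | IN={} | OUT={f*f}
  B7: | IN={} | OUT={d+f}

Merge at B5: IN[B5] = OUT[B4] = {a*c}
Applying B5's transfer function to that IN value gives OUT[B5] (row B5 above).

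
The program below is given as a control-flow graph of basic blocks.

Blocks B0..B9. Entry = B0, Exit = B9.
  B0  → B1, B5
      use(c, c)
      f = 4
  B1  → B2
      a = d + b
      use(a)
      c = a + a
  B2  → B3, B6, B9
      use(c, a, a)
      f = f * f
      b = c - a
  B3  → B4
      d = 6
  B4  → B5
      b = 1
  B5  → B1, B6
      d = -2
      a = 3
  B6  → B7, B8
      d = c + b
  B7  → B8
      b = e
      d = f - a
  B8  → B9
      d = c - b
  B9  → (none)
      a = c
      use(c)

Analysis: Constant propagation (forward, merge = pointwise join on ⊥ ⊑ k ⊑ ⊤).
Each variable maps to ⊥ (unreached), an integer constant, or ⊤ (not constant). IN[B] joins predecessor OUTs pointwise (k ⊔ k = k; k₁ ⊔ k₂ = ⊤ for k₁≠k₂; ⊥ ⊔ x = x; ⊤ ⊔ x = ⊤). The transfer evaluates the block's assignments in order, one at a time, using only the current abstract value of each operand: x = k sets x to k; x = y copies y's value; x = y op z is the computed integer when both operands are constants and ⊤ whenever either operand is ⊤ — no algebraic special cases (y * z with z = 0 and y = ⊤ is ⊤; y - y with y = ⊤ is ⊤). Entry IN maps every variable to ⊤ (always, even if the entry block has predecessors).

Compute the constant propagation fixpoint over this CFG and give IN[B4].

Answer: {a: ⊤, b: ⊤, c: ⊤, d: 6, e: ⊤, f: ⊤}

Trace:
Per-block solution:
  B0:  IN=(all ⊤)  OUT={f:4; rest ⊤}
  B1:  IN=(all ⊤)  OUT=(all ⊤)
  B2:  IN=(all ⊤)  OUT=(all ⊤)
  B3:  IN=(all ⊤)  OUT={d:6; rest ⊤}
  B4:  IN={d:6; rest ⊤}  OUT={b:1, d:6; rest ⊤}
  B5:  IN=(all ⊤)  OUT={a:3, d:-2; rest ⊤}
  B6:  IN=(all ⊤)  OUT=(all ⊤)
  B7:  IN=(all ⊤)  OUT=(all ⊤)
  B8:  IN=(all ⊤)  OUT=(all ⊤)
  B9:  IN=(all ⊤)  OUT=(all ⊤)

Merge at B4: IN[B4] = OUT[B3] = {a: ⊤, b: ⊤, c: ⊤, d: 6, e: ⊤, f: ⊤}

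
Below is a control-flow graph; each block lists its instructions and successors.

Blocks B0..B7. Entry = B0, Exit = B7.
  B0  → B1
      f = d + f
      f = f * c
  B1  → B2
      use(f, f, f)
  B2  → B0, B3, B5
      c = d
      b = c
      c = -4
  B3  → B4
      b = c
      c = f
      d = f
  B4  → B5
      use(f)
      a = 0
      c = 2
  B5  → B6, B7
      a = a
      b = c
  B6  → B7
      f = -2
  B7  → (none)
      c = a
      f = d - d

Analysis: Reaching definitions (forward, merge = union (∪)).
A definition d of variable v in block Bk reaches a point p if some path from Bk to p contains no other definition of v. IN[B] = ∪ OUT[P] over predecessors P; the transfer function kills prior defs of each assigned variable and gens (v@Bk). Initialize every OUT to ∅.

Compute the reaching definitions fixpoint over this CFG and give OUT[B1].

Per-block solution:
  B0: | IN={b@B2, c@B2, f@B0} | OUT={b@B2, c@B2, f@B0}
  B1: | IN={b@B2, c@B2, f@B0} | OUT={b@B2, c@B2, f@B0}
  B2: | IN={b@B2, c@B2, f@B0} | OUT={b@B2, c@B2, f@B0}
  B3: | IN={b@B2, c@B2, f@B0} | OUT={b@B3, c@B3, d@B3, f@B0}
  B4: | IN={b@B3, c@B3, d@B3, f@B0} | OUT={a@B4, b@B3, c@B4, d@B3, f@B0}
  B5: | IN={a@B4, b@B2, b@B3, c@B2, c@B4, d@B3, f@B0} | OUT={a@B5, b@B5, c@B2, c@B4, d@B3, f@B0}
  B6: | IN={a@B5, b@B5, c@B2, c@B4, d@B3, f@B0} | OUT={a@B5, b@B5, c@B2, c@B4, d@B3, f@B6}
  B7: | IN={a@B5, b@B5, c@B2, c@B4, d@B3, f@B0, f@B6} | OUT={a@B5, b@B5, c@B7, d@B3, f@B7}

Merge at B1: IN[B1] = OUT[B0] = {b@B2, c@B2, f@B0}
Applying B1's transfer function to that IN value gives OUT[B1] (row B1 above).

Answer: {b@B2, c@B2, f@B0}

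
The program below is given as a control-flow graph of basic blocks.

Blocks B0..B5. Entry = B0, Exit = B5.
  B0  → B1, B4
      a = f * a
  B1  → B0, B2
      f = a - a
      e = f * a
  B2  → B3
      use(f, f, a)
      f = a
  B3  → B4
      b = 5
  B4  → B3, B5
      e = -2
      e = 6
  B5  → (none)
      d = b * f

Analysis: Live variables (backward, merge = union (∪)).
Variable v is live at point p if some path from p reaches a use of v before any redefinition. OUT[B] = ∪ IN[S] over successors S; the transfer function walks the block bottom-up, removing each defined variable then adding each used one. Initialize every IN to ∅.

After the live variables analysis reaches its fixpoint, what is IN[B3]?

Answer: {f}

Derivation:
Converged values:
  B0:   IN={a, b, f}   OUT={a, b, f}
  B1:   IN={a, b}   OUT={a, b, f}
  B2:   IN={a, f}   OUT={f}
  B3:   IN={f}   OUT={b, f}
  B4:   IN={b, f}   OUT={b, f}
  B5:   IN={b, f}   OUT={}

Merge at B3: OUT[B3] = IN[B4] = {b, f}
Applying B3's transfer function to that OUT value gives IN[B3] (row B3 above).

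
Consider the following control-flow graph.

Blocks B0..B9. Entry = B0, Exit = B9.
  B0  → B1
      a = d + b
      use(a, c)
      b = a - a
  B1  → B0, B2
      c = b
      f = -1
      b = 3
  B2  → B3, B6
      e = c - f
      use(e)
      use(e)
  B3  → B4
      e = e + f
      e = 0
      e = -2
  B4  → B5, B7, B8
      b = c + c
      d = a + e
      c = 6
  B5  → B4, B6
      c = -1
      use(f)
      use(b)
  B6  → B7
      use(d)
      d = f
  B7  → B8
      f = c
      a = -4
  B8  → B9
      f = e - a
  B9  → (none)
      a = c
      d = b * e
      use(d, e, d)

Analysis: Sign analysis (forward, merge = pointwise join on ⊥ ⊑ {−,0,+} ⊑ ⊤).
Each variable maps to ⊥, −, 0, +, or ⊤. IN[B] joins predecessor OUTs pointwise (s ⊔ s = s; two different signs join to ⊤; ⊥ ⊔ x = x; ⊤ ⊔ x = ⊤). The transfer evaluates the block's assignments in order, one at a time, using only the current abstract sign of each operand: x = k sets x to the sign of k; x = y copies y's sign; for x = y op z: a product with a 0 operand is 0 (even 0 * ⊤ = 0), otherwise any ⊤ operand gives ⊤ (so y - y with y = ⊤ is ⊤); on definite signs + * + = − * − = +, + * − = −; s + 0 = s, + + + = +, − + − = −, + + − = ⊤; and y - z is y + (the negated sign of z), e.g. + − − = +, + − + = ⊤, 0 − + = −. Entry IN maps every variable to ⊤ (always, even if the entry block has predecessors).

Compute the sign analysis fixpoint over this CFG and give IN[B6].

Answer: {a: ⊤, b: ⊤, c: ⊤, d: ⊤, e: ⊤, f: -}

Trace:
Per-block solution:
  B0: | IN=(all ⊤) | OUT=(all ⊤)
  B1: | IN=(all ⊤) | OUT={b:+, f:-; rest ⊤}
  B2: | IN={b:+, f:-; rest ⊤} | OUT={b:+, f:-; rest ⊤}
  B3: | IN={b:+, f:-; rest ⊤} | OUT={b:+, e:-, f:-; rest ⊤}
  B4: | IN={e:-, f:-; rest ⊤} | OUT={c:+, e:-, f:-; rest ⊤}
  B5: | IN={c:+, e:-, f:-; rest ⊤} | OUT={c:-, e:-, f:-; rest ⊤}
  B6: | IN={f:-; rest ⊤} | OUT={d:-, f:-; rest ⊤}
  B7: | IN={f:-; rest ⊤} | OUT={a:-; rest ⊤}
  B8: | IN=(all ⊤) | OUT=(all ⊤)
  B9: | IN=(all ⊤) | OUT=(all ⊤)

Merge at B6: IN[B6] = OUT[B2] ⊔ OUT[B5] = {a: ⊤, b: ⊤, c: ⊤, d: ⊤, e: ⊤, f: -}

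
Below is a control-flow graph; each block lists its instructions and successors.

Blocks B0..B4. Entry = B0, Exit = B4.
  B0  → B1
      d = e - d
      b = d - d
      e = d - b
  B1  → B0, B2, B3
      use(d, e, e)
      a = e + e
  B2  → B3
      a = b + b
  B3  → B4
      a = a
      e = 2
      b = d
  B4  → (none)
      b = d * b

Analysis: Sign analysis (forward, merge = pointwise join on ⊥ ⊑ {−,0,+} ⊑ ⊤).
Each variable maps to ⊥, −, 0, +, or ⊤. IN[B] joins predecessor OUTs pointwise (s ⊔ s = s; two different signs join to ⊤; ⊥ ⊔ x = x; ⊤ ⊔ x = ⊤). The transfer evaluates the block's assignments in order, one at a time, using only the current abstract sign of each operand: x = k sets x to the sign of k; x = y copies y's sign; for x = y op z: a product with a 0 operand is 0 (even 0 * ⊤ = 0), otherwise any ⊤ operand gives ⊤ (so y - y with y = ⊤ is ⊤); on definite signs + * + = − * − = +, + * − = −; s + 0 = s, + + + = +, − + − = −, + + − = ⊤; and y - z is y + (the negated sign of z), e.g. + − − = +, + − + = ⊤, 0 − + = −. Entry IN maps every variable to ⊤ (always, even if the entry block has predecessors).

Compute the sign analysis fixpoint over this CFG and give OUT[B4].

Per-block solution:
  B0:   IN=(all ⊤)   OUT=(all ⊤)
  B1:   IN=(all ⊤)   OUT=(all ⊤)
  B2:   IN=(all ⊤)   OUT=(all ⊤)
  B3:   IN=(all ⊤)   OUT={e:+; rest ⊤}
  B4:   IN={e:+; rest ⊤}   OUT={e:+; rest ⊤}

Merge at B4: IN[B4] = OUT[B3] = {a: ⊤, b: ⊤, c: ⊤, d: ⊤, e: +, f: ⊤}
Applying B4's transfer function to that IN value gives OUT[B4] (row B4 above).

Answer: {a: ⊤, b: ⊤, c: ⊤, d: ⊤, e: +, f: ⊤}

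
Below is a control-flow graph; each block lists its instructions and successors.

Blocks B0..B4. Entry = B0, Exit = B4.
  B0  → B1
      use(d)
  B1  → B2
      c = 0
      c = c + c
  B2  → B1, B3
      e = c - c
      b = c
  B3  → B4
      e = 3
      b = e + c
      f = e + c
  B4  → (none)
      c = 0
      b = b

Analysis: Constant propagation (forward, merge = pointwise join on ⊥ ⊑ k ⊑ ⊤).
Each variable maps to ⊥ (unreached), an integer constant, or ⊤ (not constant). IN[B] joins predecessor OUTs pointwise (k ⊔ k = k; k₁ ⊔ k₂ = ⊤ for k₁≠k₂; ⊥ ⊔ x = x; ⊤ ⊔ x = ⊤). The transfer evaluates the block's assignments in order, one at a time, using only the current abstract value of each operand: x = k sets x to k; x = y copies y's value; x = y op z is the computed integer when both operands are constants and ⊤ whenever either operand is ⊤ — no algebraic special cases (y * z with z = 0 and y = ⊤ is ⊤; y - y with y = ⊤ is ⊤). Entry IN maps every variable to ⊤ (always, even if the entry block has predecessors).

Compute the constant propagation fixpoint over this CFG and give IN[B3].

Converged values:
  B0:  IN=(all ⊤)  OUT=(all ⊤)
  B1:  IN=(all ⊤)  OUT={c:0; rest ⊤}
  B2:  IN={c:0; rest ⊤}  OUT={b:0, c:0, e:0; rest ⊤}
  B3:  IN={b:0, c:0, e:0; rest ⊤}  OUT={b:3, c:0, e:3, f:3; rest ⊤}
  B4:  IN={b:3, c:0, e:3, f:3; rest ⊤}  OUT={b:3, c:0, e:3, f:3; rest ⊤}

Merge at B3: IN[B3] = OUT[B2] = {a: ⊤, b: 0, c: 0, d: ⊤, e: 0, f: ⊤}

Answer: {a: ⊤, b: 0, c: 0, d: ⊤, e: 0, f: ⊤}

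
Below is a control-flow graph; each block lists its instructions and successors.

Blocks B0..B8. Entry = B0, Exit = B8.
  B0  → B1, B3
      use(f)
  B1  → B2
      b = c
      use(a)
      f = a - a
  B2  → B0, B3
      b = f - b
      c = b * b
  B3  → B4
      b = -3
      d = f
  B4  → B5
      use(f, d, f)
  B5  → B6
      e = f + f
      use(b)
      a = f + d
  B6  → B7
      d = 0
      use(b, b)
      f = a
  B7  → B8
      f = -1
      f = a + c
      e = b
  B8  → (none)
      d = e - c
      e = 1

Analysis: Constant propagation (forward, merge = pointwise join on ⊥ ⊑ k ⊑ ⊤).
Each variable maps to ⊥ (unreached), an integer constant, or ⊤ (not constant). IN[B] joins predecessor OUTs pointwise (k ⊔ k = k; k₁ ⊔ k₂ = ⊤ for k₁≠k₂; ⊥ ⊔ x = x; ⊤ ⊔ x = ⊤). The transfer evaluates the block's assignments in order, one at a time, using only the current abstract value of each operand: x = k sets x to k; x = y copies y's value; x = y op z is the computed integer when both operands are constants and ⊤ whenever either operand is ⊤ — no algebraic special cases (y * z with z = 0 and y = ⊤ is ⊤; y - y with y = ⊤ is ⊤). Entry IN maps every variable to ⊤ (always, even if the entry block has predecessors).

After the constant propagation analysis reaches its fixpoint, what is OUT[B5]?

Answer: {a: ⊤, b: -3, c: ⊤, d: ⊤, e: ⊤, f: ⊤}

Derivation:
Per-block solution:
  B0: | IN=(all ⊤) | OUT=(all ⊤)
  B1: | IN=(all ⊤) | OUT=(all ⊤)
  B2: | IN=(all ⊤) | OUT=(all ⊤)
  B3: | IN=(all ⊤) | OUT={b:-3; rest ⊤}
  B4: | IN={b:-3; rest ⊤} | OUT={b:-3; rest ⊤}
  B5: | IN={b:-3; rest ⊤} | OUT={b:-3; rest ⊤}
  B6: | IN={b:-3; rest ⊤} | OUT={b:-3, d:0; rest ⊤}
  B7: | IN={b:-3, d:0; rest ⊤} | OUT={b:-3, d:0, e:-3; rest ⊤}
  B8: | IN={b:-3, d:0, e:-3; rest ⊤} | OUT={b:-3, e:1; rest ⊤}

Merge at B5: IN[B5] = OUT[B4] = {a: ⊤, b: -3, c: ⊤, d: ⊤, e: ⊤, f: ⊤}
Applying B5's transfer function to that IN value gives OUT[B5] (row B5 above).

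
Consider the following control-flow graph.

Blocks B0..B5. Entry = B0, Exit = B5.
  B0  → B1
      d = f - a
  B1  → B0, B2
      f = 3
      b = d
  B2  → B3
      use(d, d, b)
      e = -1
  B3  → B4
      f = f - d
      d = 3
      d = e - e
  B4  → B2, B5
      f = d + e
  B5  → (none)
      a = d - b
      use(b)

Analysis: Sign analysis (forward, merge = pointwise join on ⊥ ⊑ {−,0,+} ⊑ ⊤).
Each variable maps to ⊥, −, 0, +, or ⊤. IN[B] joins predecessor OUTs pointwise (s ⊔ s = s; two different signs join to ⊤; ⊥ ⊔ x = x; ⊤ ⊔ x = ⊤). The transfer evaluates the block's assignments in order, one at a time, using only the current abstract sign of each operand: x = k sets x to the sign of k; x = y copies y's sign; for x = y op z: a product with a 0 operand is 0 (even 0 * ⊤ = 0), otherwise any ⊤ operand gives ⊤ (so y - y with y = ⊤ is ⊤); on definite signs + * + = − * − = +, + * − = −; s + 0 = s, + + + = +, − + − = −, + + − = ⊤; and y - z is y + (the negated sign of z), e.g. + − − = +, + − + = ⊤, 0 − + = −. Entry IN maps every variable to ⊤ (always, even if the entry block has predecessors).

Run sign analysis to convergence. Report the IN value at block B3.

Per-block solution:
  B0:   IN=(all ⊤)   OUT=(all ⊤)
  B1:   IN=(all ⊤)   OUT={f:+; rest ⊤}
  B2:   IN=(all ⊤)   OUT={e:-; rest ⊤}
  B3:   IN={e:-; rest ⊤}   OUT={e:-; rest ⊤}
  B4:   IN={e:-; rest ⊤}   OUT={e:-; rest ⊤}
  B5:   IN={e:-; rest ⊤}   OUT={e:-; rest ⊤}

Merge at B3: IN[B3] = OUT[B2] = {a: ⊤, b: ⊤, c: ⊤, d: ⊤, e: -, f: ⊤}

Answer: {a: ⊤, b: ⊤, c: ⊤, d: ⊤, e: -, f: ⊤}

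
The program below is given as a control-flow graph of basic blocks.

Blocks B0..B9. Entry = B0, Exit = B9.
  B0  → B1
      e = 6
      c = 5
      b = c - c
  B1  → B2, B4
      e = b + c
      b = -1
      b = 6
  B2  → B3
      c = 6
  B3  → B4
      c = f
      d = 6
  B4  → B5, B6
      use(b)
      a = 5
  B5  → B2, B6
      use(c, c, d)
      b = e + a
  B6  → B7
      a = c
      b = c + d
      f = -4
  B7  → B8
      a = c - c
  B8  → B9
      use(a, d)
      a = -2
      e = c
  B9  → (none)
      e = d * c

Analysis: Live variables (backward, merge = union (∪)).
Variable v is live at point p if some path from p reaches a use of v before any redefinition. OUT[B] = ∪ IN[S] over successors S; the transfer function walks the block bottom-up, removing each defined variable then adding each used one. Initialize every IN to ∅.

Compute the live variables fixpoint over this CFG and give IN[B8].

Converged values:
  B0: | IN={d, f} | OUT={b, c, d, f}
  B1: | IN={b, c, d, f} | OUT={b, c, d, e, f}
  B2: | IN={b, e, f} | OUT={b, e, f}
  B3: | IN={b, e, f} | OUT={b, c, d, e, f}
  B4: | IN={b, c, d, e, f} | OUT={a, c, d, e, f}
  B5: | IN={a, c, d, e, f} | OUT={b, c, d, e, f}
  B6: | IN={c, d} | OUT={c, d}
  B7: | IN={c, d} | OUT={a, c, d}
  B8: | IN={a, c, d} | OUT={c, d}
  B9: | IN={c, d} | OUT={}

Merge at B8: OUT[B8] = IN[B9] = {c, d}
Applying B8's transfer function to that OUT value gives IN[B8] (row B8 above).

Answer: {a, c, d}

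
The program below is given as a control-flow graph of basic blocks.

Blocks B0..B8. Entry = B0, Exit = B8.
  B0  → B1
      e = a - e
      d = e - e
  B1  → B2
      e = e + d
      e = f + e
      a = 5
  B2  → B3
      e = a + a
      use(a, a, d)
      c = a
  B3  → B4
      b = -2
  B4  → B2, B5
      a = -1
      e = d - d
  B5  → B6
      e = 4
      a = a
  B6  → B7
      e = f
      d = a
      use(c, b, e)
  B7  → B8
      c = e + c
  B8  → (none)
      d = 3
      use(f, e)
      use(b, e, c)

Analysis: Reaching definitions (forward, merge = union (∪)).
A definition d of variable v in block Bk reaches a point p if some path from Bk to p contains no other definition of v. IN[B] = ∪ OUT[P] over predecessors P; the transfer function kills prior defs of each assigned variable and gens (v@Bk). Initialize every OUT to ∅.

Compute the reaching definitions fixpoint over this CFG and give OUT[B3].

Answer: {a@B1, a@B4, b@B3, c@B2, d@B0, e@B2}

Trace:
Converged values:
  B0:  IN={}  OUT={d@B0, e@B0}
  B1:  IN={d@B0, e@B0}  OUT={a@B1, d@B0, e@B1}
  B2:  IN={a@B1, a@B4, b@B3, c@B2, d@B0, e@B1, e@B4}  OUT={a@B1, a@B4, b@B3, c@B2, d@B0, e@B2}
  B3:  IN={a@B1, a@B4, b@B3, c@B2, d@B0, e@B2}  OUT={a@B1, a@B4, b@B3, c@B2, d@B0, e@B2}
  B4:  IN={a@B1, a@B4, b@B3, c@B2, d@B0, e@B2}  OUT={a@B4, b@B3, c@B2, d@B0, e@B4}
  B5:  IN={a@B4, b@B3, c@B2, d@B0, e@B4}  OUT={a@B5, b@B3, c@B2, d@B0, e@B5}
  B6:  IN={a@B5, b@B3, c@B2, d@B0, e@B5}  OUT={a@B5, b@B3, c@B2, d@B6, e@B6}
  B7:  IN={a@B5, b@B3, c@B2, d@B6, e@B6}  OUT={a@B5, b@B3, c@B7, d@B6, e@B6}
  B8:  IN={a@B5, b@B3, c@B7, d@B6, e@B6}  OUT={a@B5, b@B3, c@B7, d@B8, e@B6}

Merge at B3: IN[B3] = OUT[B2] = {a@B1, a@B4, b@B3, c@B2, d@B0, e@B2}
Applying B3's transfer function to that IN value gives OUT[B3] (row B3 above).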